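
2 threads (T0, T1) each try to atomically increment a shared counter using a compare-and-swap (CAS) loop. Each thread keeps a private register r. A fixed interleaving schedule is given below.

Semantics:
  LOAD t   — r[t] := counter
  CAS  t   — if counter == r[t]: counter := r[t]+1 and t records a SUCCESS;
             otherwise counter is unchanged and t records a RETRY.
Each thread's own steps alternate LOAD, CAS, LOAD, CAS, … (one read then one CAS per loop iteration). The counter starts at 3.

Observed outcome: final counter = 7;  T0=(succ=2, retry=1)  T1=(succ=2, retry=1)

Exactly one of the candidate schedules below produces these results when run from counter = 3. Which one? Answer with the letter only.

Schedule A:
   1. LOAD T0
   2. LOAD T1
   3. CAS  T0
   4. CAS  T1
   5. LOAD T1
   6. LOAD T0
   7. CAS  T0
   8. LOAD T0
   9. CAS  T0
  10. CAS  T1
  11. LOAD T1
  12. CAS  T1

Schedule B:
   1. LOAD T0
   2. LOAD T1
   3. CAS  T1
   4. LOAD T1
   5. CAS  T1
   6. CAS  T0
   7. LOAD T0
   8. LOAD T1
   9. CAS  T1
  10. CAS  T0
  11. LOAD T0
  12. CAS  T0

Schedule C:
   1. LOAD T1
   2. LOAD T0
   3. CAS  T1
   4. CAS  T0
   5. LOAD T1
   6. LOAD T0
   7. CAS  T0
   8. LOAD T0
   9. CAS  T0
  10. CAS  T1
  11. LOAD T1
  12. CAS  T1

C

Run C:
1. LOAD T1 → mem=3 r[T1]=3 [LOAD]
2. LOAD T0 → mem=3 r[T0]=3 [LOAD]
3. CAS T1 → mem=4 r[T1]=3 [OK]
4. CAS T0 → mem=4 r[T0]=3 [RETRY]
5. LOAD T1 → mem=4 r[T1]=4 [LOAD]
6. LOAD T0 → mem=4 r[T0]=4 [LOAD]
7. CAS T0 → mem=5 r[T0]=4 [OK]
8. LOAD T0 → mem=5 r[T0]=5 [LOAD]
9. CAS T0 → mem=6 r[T0]=5 [OK]
10. CAS T1 → mem=6 r[T1]=4 [RETRY]
11. LOAD T1 → mem=6 r[T1]=6 [LOAD]
12. CAS T1 → mem=7 r[T1]=6 [OK]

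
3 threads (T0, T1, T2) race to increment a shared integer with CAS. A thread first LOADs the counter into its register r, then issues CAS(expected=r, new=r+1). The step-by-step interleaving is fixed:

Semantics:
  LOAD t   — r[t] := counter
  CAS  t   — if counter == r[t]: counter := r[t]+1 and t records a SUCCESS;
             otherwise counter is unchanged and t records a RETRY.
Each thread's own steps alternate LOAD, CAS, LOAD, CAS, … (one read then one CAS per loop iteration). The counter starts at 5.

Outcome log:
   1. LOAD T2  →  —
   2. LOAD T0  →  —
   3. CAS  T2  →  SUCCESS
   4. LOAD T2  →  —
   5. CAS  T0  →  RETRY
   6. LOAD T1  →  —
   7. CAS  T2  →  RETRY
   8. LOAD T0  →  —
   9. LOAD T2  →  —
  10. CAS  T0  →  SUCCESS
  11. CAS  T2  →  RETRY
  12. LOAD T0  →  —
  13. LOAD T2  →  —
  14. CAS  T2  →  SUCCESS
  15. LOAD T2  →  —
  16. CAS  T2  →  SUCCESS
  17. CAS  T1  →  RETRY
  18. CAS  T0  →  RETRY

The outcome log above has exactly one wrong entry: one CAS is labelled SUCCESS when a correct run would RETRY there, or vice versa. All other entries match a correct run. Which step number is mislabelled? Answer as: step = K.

step = 7

Re-executing:
#1 T2 reads 5
#2 T0 reads 5
#3 T2 CAS(5→6) writes; counter now 6
#4 T2 reads 6
#5 T0 CAS(5→6) fails; counter now 6
#6 T1 reads 6
#7 T2 CAS(6→7) writes; counter now 7
#8 T0 reads 7
#9 T2 reads 7
#10 T0 CAS(7→8) writes; counter now 8
#11 T2 CAS(7→8) fails; counter now 8
#12 T0 reads 8
#13 T2 reads 8
#14 T2 CAS(8→9) writes; counter now 9
#15 T2 reads 9
#16 T2 CAS(9→10) writes; counter now 10
#17 T1 CAS(6→7) fails; counter now 10
#18 T0 CAS(8→9) fails; counter now 10
Flip is step 7.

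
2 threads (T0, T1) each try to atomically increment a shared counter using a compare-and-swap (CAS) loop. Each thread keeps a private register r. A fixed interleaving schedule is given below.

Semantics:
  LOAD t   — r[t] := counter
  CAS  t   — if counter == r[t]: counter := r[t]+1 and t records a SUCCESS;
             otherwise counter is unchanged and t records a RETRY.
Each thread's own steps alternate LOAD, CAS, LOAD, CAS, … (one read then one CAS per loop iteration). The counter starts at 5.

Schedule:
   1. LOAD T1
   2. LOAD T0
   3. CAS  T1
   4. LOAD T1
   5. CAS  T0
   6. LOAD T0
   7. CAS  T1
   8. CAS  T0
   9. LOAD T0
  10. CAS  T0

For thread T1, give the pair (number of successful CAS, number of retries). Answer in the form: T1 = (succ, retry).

#1 T1 reads 5
#2 T0 reads 5
#3 T1 CAS(5→6) writes; counter now 6
#4 T1 reads 6
#5 T0 CAS(5→6) fails; counter now 6
#6 T0 reads 6
#7 T1 CAS(6→7) writes; counter now 7
#8 T0 CAS(6→7) fails; counter now 7
#9 T0 reads 7
#10 T0 CAS(7→8) writes; counter now 8

T1 = (2, 0)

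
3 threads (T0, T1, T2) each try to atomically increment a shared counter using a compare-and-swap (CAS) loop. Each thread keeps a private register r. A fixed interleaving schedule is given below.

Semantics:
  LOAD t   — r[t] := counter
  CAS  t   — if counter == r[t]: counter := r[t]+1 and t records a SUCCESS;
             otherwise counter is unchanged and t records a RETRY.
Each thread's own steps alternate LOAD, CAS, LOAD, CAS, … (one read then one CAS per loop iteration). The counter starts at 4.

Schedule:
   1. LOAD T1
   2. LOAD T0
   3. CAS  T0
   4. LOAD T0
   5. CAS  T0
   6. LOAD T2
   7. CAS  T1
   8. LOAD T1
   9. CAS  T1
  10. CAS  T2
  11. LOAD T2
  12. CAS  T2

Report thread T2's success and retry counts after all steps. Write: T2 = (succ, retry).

[1] T1.load  rd  (counter 4, T1.r 4)
[2] T0.load  rd  (counter 4, T0.r 4)
[3] T0.cas  hit  (counter 5, T0.r 4)
[4] T0.load  rd  (counter 5, T0.r 5)
[5] T0.cas  hit  (counter 6, T0.r 5)
[6] T2.load  rd  (counter 6, T2.r 6)
[7] T1.cas  miss  (counter 6, T1.r 4)
[8] T1.load  rd  (counter 6, T1.r 6)
[9] T1.cas  hit  (counter 7, T1.r 6)
[10] T2.cas  miss  (counter 7, T2.r 6)
[11] T2.load  rd  (counter 7, T2.r 7)
[12] T2.cas  hit  (counter 8, T2.r 7)

T2 = (1, 1)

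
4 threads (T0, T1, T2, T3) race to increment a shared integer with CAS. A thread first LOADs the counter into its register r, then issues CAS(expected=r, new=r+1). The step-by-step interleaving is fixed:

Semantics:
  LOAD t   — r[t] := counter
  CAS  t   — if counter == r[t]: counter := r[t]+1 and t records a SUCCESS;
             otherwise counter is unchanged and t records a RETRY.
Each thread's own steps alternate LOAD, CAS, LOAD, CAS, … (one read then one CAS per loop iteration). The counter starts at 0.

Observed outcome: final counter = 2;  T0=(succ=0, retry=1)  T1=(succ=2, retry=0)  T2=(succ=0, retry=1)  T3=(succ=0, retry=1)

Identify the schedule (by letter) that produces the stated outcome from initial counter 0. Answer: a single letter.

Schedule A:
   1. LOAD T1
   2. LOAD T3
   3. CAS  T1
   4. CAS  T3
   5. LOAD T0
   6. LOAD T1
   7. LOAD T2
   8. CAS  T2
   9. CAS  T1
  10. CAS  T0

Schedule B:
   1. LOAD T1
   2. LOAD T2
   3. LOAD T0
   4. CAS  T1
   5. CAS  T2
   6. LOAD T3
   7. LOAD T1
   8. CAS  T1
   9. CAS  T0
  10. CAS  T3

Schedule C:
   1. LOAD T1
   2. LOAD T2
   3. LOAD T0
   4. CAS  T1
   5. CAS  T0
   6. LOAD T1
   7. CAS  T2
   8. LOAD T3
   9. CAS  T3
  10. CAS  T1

B

Run B:
step 1: T1 LOAD ⇒ load; ctr=0 reg=0
step 2: T2 LOAD ⇒ load; ctr=0 reg=0
step 3: T0 LOAD ⇒ load; ctr=0 reg=0
step 4: T1 CAS ⇒ ok; ctr=1 reg=0
step 5: T2 CAS ⇒ retry; ctr=1 reg=0
step 6: T3 LOAD ⇒ load; ctr=1 reg=1
step 7: T1 LOAD ⇒ load; ctr=1 reg=1
step 8: T1 CAS ⇒ ok; ctr=2 reg=1
step 9: T0 CAS ⇒ retry; ctr=2 reg=0
step 10: T3 CAS ⇒ retry; ctr=2 reg=1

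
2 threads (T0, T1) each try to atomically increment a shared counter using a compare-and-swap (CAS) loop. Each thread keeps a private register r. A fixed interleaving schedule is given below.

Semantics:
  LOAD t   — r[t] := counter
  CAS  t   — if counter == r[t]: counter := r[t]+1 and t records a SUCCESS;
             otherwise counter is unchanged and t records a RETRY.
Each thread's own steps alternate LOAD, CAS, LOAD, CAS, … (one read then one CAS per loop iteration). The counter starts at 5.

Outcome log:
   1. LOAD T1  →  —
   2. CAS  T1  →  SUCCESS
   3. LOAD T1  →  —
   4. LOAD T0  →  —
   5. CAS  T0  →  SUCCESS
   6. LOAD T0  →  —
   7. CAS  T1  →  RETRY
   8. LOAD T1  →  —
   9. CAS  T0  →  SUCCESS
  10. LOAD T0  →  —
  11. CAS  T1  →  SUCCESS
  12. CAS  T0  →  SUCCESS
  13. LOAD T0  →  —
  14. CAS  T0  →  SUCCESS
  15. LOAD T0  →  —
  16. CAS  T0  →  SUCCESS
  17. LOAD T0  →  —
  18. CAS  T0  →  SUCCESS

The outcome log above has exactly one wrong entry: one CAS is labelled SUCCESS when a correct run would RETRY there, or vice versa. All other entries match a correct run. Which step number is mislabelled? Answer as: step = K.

step = 11

Re-executing:
   1) LOAD T1:  M=5  r_T1=5
   2) CAS  T1:  M=6  r_T1=5 ✓
   3) LOAD T1:  M=6  r_T1=6
   4) LOAD T0:  M=6  r_T0=6
   5) CAS  T0:  M=7  r_T0=6 ✓
   6) LOAD T0:  M=7  r_T0=7
   7) CAS  T1:  M=7  r_T1=6 ✗
   8) LOAD T1:  M=7  r_T1=7
   9) CAS  T0:  M=8  r_T0=7 ✓
  10) LOAD T0:  M=8  r_T0=8
  11) CAS  T1:  M=8  r_T1=7 ✗
  12) CAS  T0:  M=9  r_T0=8 ✓
  13) LOAD T0:  M=9  r_T0=9
  14) CAS  T0:  M=10  r_T0=9 ✓
  15) LOAD T0:  M=10  r_T0=10
  16) CAS  T0:  M=11  r_T0=10 ✓
  17) LOAD T0:  M=11  r_T0=11
  18) CAS  T0:  M=12  r_T0=11 ✓
Flip is step 11.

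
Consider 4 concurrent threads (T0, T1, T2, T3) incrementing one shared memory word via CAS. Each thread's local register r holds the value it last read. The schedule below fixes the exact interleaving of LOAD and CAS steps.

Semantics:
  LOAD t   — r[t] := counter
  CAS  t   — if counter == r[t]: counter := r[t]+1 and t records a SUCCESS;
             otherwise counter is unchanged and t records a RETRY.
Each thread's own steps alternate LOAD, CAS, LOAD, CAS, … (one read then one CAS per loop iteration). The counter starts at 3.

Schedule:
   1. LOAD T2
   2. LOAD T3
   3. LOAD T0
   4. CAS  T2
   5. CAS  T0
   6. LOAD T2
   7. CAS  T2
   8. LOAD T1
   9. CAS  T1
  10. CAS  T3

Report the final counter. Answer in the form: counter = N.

1. LOAD T2 → mem=3 r[T2]=3 [LOAD]
2. LOAD T3 → mem=3 r[T3]=3 [LOAD]
3. LOAD T0 → mem=3 r[T0]=3 [LOAD]
4. CAS T2 → mem=4 r[T2]=3 [OK]
5. CAS T0 → mem=4 r[T0]=3 [RETRY]
6. LOAD T2 → mem=4 r[T2]=4 [LOAD]
7. CAS T2 → mem=5 r[T2]=4 [OK]
8. LOAD T1 → mem=5 r[T1]=5 [LOAD]
9. CAS T1 → mem=6 r[T1]=5 [OK]
10. CAS T3 → mem=6 r[T3]=3 [RETRY]

counter = 6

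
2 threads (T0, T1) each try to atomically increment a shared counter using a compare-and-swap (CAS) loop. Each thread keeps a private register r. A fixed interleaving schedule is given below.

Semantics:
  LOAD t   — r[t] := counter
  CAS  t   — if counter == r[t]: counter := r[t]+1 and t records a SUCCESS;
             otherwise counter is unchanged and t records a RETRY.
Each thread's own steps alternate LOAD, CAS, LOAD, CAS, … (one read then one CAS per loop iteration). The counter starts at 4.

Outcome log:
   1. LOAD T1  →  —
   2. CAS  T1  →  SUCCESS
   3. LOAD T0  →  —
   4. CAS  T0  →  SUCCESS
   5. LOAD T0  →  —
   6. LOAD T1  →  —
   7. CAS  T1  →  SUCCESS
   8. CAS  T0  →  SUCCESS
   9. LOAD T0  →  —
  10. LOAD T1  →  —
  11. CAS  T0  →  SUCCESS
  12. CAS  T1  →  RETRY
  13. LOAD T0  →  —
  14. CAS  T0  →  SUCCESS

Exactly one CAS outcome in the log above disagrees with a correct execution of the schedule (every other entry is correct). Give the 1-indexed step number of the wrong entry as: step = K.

step = 8

Reference trace:
step 1: T1 LOAD ⇒ load; ctr=4 reg=4
step 2: T1 CAS ⇒ ok; ctr=5 reg=4
step 3: T0 LOAD ⇒ load; ctr=5 reg=5
step 4: T0 CAS ⇒ ok; ctr=6 reg=5
step 5: T0 LOAD ⇒ load; ctr=6 reg=6
step 6: T1 LOAD ⇒ load; ctr=6 reg=6
step 7: T1 CAS ⇒ ok; ctr=7 reg=6
step 8: T0 CAS ⇒ retry; ctr=7 reg=6
step 9: T0 LOAD ⇒ load; ctr=7 reg=7
step 10: T1 LOAD ⇒ load; ctr=7 reg=7
step 11: T0 CAS ⇒ ok; ctr=8 reg=7
step 12: T1 CAS ⇒ retry; ctr=8 reg=7
step 13: T0 LOAD ⇒ load; ctr=8 reg=8
step 14: T0 CAS ⇒ ok; ctr=9 reg=8
Flip is step 8.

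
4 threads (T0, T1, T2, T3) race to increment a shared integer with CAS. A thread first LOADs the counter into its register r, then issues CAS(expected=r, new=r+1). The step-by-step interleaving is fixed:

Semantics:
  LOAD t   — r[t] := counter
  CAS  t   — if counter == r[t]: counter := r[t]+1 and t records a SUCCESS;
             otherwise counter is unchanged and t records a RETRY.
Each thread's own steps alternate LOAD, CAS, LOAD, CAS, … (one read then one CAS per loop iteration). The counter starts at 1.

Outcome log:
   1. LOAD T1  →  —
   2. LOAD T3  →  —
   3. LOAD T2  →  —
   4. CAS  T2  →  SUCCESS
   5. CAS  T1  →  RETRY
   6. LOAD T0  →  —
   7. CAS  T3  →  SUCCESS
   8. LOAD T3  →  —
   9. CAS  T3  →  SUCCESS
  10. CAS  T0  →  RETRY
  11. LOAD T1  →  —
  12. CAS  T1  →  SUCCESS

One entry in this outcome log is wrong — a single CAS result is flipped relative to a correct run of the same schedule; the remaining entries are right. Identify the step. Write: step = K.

Re-executing:
1. LOAD T1 → mem=1 r[T1]=1 [LOAD]
2. LOAD T3 → mem=1 r[T3]=1 [LOAD]
3. LOAD T2 → mem=1 r[T2]=1 [LOAD]
4. CAS T2 → mem=2 r[T2]=1 [OK]
5. CAS T1 → mem=2 r[T1]=1 [RETRY]
6. LOAD T0 → mem=2 r[T0]=2 [LOAD]
7. CAS T3 → mem=2 r[T3]=1 [RETRY]
8. LOAD T3 → mem=2 r[T3]=2 [LOAD]
9. CAS T3 → mem=3 r[T3]=2 [OK]
10. CAS T0 → mem=3 r[T0]=2 [RETRY]
11. LOAD T1 → mem=3 r[T1]=3 [LOAD]
12. CAS T1 → mem=4 r[T1]=3 [OK]
Flip is step 7.

step = 7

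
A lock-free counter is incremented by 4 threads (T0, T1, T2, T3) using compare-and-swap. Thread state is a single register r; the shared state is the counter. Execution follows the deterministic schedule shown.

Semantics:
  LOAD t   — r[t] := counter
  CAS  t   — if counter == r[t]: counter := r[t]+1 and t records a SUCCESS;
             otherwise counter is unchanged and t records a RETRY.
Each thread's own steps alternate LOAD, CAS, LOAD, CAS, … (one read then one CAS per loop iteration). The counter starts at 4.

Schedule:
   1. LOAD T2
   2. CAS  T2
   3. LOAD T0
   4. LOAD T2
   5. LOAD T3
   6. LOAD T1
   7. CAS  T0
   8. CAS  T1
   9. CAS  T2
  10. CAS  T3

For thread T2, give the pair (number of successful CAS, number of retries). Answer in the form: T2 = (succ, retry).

T2 = (1, 1)

1. LOAD T2 → mem=4 r[T2]=4 [LOAD]
2. CAS T2 → mem=5 r[T2]=4 [OK]
3. LOAD T0 → mem=5 r[T0]=5 [LOAD]
4. LOAD T2 → mem=5 r[T2]=5 [LOAD]
5. LOAD T3 → mem=5 r[T3]=5 [LOAD]
6. LOAD T1 → mem=5 r[T1]=5 [LOAD]
7. CAS T0 → mem=6 r[T0]=5 [OK]
8. CAS T1 → mem=6 r[T1]=5 [RETRY]
9. CAS T2 → mem=6 r[T2]=5 [RETRY]
10. CAS T3 → mem=6 r[T3]=5 [RETRY]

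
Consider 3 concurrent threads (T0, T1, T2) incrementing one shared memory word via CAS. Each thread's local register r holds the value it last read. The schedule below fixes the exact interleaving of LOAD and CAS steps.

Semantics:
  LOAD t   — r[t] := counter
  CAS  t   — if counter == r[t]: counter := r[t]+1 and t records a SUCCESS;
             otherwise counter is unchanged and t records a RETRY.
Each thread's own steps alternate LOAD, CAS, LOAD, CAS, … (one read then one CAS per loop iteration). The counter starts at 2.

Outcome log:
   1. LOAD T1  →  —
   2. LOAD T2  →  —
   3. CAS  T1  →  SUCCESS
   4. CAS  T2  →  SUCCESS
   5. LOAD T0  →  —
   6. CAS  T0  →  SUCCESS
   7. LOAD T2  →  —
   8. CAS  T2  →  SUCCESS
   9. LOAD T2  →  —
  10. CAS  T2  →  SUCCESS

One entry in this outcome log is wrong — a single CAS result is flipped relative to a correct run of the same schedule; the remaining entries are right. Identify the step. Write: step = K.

Re-executing:
[1] T1.load  rd  (counter 2, T1.r 2)
[2] T2.load  rd  (counter 2, T2.r 2)
[3] T1.cas  hit  (counter 3, T1.r 2)
[4] T2.cas  miss  (counter 3, T2.r 2)
[5] T0.load  rd  (counter 3, T0.r 3)
[6] T0.cas  hit  (counter 4, T0.r 3)
[7] T2.load  rd  (counter 4, T2.r 4)
[8] T2.cas  hit  (counter 5, T2.r 4)
[9] T2.load  rd  (counter 5, T2.r 5)
[10] T2.cas  hit  (counter 6, T2.r 5)
Log disagrees first at step 4.

step = 4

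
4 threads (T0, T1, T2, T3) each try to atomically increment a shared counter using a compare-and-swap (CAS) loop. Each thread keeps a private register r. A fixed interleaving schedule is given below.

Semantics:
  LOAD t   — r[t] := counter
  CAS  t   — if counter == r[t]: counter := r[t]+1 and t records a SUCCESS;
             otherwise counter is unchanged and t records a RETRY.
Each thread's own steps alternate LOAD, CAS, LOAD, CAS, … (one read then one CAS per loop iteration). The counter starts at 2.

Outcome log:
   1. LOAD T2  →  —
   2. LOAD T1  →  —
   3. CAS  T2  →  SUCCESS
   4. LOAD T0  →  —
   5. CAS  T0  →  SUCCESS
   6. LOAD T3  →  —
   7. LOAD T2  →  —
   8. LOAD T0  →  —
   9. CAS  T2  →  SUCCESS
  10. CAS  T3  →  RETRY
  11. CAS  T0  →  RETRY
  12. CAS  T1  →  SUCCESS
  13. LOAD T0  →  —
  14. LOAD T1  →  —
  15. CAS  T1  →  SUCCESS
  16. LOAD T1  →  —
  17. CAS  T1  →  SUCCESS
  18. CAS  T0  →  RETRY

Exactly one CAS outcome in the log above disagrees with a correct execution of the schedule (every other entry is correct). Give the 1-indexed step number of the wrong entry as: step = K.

Correct run:
T2 LOAD — after: cnt=2, r=2 — load
T1 LOAD — after: cnt=2, r=2 — load
T2 CAS — after: cnt=3, r=2 — ok
T0 LOAD — after: cnt=3, r=3 — load
T0 CAS — after: cnt=4, r=3 — ok
T3 LOAD — after: cnt=4, r=4 — load
T2 LOAD — after: cnt=4, r=4 — load
T0 LOAD — after: cnt=4, r=4 — load
T2 CAS — after: cnt=5, r=4 — ok
T3 CAS — after: cnt=5, r=4 — retry
T0 CAS — after: cnt=5, r=4 — retry
T1 CAS — after: cnt=5, r=2 — retry
T0 LOAD — after: cnt=5, r=5 — load
T1 LOAD — after: cnt=5, r=5 — load
T1 CAS — after: cnt=6, r=5 — ok
T1 LOAD — after: cnt=6, r=6 — load
T1 CAS — after: cnt=7, r=6 — ok
T0 CAS — after: cnt=7, r=5 — retry
Log disagrees first at step 12.

step = 12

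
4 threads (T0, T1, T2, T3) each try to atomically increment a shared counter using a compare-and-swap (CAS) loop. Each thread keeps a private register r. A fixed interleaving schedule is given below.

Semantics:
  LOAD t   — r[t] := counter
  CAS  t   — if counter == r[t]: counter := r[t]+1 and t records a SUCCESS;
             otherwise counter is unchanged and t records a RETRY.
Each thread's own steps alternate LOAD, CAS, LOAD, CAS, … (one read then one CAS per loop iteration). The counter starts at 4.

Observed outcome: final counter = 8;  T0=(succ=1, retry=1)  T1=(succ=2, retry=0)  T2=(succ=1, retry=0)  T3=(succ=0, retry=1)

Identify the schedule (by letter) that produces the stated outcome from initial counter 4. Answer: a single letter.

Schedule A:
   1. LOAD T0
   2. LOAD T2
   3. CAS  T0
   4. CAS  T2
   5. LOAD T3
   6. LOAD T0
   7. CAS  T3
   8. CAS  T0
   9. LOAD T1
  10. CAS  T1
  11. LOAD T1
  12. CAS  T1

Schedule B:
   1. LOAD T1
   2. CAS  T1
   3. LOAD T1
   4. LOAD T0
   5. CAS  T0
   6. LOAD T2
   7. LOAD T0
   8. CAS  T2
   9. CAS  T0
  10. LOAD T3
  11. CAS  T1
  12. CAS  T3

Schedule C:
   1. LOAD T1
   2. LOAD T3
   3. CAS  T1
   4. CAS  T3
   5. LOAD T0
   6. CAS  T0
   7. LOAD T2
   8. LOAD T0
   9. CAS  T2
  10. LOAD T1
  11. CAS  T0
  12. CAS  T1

C

Tracing schedule C:
1. LOAD T1 → mem=4 r[T1]=4 [LOAD]
2. LOAD T3 → mem=4 r[T3]=4 [LOAD]
3. CAS T1 → mem=5 r[T1]=4 [OK]
4. CAS T3 → mem=5 r[T3]=4 [RETRY]
5. LOAD T0 → mem=5 r[T0]=5 [LOAD]
6. CAS T0 → mem=6 r[T0]=5 [OK]
7. LOAD T2 → mem=6 r[T2]=6 [LOAD]
8. LOAD T0 → mem=6 r[T0]=6 [LOAD]
9. CAS T2 → mem=7 r[T2]=6 [OK]
10. LOAD T1 → mem=7 r[T1]=7 [LOAD]
11. CAS T0 → mem=7 r[T0]=6 [RETRY]
12. CAS T1 → mem=8 r[T1]=7 [OK]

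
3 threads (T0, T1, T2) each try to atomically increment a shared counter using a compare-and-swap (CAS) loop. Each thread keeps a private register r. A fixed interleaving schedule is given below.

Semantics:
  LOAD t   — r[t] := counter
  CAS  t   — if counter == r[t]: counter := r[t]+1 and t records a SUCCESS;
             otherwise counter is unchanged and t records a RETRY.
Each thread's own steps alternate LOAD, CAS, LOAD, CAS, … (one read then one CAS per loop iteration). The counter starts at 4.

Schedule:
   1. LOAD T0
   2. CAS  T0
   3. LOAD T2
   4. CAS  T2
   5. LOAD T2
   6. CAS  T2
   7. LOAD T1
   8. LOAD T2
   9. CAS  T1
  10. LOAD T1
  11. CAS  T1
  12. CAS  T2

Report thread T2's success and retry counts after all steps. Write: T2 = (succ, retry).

T2 = (2, 1)

   1) LOAD T0:  M=4  r_T0=4
   2) CAS  T0:  M=5  r_T0=4 ✓
   3) LOAD T2:  M=5  r_T2=5
   4) CAS  T2:  M=6  r_T2=5 ✓
   5) LOAD T2:  M=6  r_T2=6
   6) CAS  T2:  M=7  r_T2=6 ✓
   7) LOAD T1:  M=7  r_T1=7
   8) LOAD T2:  M=7  r_T2=7
   9) CAS  T1:  M=8  r_T1=7 ✓
  10) LOAD T1:  M=8  r_T1=8
  11) CAS  T1:  M=9  r_T1=8 ✓
  12) CAS  T2:  M=9  r_T2=7 ✗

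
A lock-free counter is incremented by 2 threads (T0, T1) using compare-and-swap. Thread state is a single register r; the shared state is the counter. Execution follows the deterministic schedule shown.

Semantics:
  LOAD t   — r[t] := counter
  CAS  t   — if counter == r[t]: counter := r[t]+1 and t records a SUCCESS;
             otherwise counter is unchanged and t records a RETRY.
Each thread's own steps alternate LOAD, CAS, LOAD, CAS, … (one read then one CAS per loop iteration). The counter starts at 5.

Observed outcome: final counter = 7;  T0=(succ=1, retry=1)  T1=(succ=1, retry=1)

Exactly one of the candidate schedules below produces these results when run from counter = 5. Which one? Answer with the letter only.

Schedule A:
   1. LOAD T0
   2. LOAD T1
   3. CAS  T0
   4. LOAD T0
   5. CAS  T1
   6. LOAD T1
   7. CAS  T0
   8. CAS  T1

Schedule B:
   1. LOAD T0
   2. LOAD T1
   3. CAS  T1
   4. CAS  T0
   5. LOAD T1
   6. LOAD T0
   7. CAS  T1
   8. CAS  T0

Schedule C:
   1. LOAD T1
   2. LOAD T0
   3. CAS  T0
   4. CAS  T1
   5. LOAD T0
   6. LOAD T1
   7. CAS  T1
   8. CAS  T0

C

Run C:
step 1: T1 LOAD ⇒ load; ctr=5 reg=5
step 2: T0 LOAD ⇒ load; ctr=5 reg=5
step 3: T0 CAS ⇒ ok; ctr=6 reg=5
step 4: T1 CAS ⇒ retry; ctr=6 reg=5
step 5: T0 LOAD ⇒ load; ctr=6 reg=6
step 6: T1 LOAD ⇒ load; ctr=6 reg=6
step 7: T1 CAS ⇒ ok; ctr=7 reg=6
step 8: T0 CAS ⇒ retry; ctr=7 reg=6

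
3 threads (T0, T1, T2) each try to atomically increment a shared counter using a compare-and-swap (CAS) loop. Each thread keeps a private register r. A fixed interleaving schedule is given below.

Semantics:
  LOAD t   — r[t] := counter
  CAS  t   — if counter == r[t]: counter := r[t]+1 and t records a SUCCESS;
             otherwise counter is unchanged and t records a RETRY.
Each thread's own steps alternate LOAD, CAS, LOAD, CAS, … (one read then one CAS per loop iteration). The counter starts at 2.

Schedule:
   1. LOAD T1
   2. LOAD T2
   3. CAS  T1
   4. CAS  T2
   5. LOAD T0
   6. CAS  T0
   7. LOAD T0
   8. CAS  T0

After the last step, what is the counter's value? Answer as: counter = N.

step 1: T1 LOAD ⇒ load; ctr=2 reg=2
step 2: T2 LOAD ⇒ load; ctr=2 reg=2
step 3: T1 CAS ⇒ ok; ctr=3 reg=2
step 4: T2 CAS ⇒ retry; ctr=3 reg=2
step 5: T0 LOAD ⇒ load; ctr=3 reg=3
step 6: T0 CAS ⇒ ok; ctr=4 reg=3
step 7: T0 LOAD ⇒ load; ctr=4 reg=4
step 8: T0 CAS ⇒ ok; ctr=5 reg=4

counter = 5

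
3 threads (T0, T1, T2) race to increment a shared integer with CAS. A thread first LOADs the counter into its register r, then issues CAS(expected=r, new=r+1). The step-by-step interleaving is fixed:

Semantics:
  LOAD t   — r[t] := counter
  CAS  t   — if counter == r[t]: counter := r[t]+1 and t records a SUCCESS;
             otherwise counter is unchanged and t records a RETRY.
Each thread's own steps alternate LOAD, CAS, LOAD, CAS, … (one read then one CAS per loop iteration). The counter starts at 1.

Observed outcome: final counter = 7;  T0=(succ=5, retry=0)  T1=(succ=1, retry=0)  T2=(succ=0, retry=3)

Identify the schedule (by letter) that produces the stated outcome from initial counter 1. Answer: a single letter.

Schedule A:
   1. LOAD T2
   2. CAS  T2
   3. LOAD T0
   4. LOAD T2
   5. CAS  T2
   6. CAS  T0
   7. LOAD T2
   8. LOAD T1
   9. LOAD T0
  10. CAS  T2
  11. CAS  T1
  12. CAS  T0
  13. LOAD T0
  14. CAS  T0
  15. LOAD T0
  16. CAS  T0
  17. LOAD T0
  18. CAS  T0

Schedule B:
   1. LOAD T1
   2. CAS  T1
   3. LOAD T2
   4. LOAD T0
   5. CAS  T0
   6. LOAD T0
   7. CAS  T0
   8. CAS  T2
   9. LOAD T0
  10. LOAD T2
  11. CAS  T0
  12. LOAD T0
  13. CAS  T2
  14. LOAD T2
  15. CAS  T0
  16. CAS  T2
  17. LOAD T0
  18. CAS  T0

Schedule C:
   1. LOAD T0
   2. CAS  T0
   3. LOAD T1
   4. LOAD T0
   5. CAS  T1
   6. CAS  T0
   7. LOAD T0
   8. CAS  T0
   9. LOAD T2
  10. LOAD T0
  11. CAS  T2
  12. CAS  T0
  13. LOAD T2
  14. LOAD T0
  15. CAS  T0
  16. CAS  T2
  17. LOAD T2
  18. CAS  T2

Run B:
#1 T1 reads 1
#2 T1 CAS(1→2) writes; counter now 2
#3 T2 reads 2
#4 T0 reads 2
#5 T0 CAS(2→3) writes; counter now 3
#6 T0 reads 3
#7 T0 CAS(3→4) writes; counter now 4
#8 T2 CAS(2→3) fails; counter now 4
#9 T0 reads 4
#10 T2 reads 4
#11 T0 CAS(4→5) writes; counter now 5
#12 T0 reads 5
#13 T2 CAS(4→5) fails; counter now 5
#14 T2 reads 5
#15 T0 CAS(5→6) writes; counter now 6
#16 T2 CAS(5→6) fails; counter now 6
#17 T0 reads 6
#18 T0 CAS(6→7) writes; counter now 7

B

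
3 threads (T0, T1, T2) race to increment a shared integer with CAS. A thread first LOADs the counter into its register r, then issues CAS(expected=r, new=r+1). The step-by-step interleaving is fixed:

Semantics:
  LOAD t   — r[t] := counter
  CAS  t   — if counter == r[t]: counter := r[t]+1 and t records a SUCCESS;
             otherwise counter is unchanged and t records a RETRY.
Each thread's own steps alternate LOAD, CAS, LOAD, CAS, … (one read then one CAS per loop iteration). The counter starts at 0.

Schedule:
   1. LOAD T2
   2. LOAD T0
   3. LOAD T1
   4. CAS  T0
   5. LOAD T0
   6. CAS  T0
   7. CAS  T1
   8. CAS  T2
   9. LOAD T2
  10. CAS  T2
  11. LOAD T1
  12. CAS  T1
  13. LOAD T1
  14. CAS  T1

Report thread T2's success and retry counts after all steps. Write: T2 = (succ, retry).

T2 = (1, 1)

T2 LOAD — after: cnt=0, r=0 — load
T0 LOAD — after: cnt=0, r=0 — load
T1 LOAD — after: cnt=0, r=0 — load
T0 CAS — after: cnt=1, r=0 — ok
T0 LOAD — after: cnt=1, r=1 — load
T0 CAS — after: cnt=2, r=1 — ok
T1 CAS — after: cnt=2, r=0 — retry
T2 CAS — after: cnt=2, r=0 — retry
T2 LOAD — after: cnt=2, r=2 — load
T2 CAS — after: cnt=3, r=2 — ok
T1 LOAD — after: cnt=3, r=3 — load
T1 CAS — after: cnt=4, r=3 — ok
T1 LOAD — after: cnt=4, r=4 — load
T1 CAS — after: cnt=5, r=4 — ok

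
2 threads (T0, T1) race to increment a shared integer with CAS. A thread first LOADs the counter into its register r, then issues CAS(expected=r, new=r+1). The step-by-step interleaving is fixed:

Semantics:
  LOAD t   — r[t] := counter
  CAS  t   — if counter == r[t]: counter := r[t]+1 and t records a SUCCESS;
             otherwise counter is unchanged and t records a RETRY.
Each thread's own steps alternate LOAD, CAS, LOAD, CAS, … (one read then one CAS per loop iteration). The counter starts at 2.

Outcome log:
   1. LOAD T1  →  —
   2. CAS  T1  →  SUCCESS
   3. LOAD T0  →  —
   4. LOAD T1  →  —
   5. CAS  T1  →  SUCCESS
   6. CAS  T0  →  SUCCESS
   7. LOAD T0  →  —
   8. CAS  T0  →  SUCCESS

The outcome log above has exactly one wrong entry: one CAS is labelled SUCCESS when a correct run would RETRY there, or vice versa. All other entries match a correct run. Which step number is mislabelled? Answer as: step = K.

step = 6

Reference trace:
step 1: T1 LOAD ⇒ load; ctr=2 reg=2
step 2: T1 CAS ⇒ ok; ctr=3 reg=2
step 3: T0 LOAD ⇒ load; ctr=3 reg=3
step 4: T1 LOAD ⇒ load; ctr=3 reg=3
step 5: T1 CAS ⇒ ok; ctr=4 reg=3
step 6: T0 CAS ⇒ retry; ctr=4 reg=3
step 7: T0 LOAD ⇒ load; ctr=4 reg=4
step 8: T0 CAS ⇒ ok; ctr=5 reg=4
Log disagrees first at step 6.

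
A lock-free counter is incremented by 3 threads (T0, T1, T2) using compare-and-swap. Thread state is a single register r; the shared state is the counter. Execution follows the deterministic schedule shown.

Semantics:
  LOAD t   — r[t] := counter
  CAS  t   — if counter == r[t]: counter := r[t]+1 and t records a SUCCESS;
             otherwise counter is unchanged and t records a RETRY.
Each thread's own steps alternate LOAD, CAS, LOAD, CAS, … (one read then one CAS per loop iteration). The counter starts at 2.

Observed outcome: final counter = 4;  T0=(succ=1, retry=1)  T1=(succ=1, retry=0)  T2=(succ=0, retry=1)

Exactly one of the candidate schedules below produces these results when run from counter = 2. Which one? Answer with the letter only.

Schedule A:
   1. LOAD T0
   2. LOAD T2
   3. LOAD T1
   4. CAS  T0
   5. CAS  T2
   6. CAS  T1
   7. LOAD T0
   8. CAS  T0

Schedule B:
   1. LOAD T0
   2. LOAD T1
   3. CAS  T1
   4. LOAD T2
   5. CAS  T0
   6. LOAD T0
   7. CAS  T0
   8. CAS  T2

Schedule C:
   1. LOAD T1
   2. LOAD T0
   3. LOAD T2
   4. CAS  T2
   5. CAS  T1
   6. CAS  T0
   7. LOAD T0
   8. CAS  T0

Simulating candidate B:
1. LOAD T0 → mem=2 r[T0]=2 [LOAD]
2. LOAD T1 → mem=2 r[T1]=2 [LOAD]
3. CAS T1 → mem=3 r[T1]=2 [OK]
4. LOAD T2 → mem=3 r[T2]=3 [LOAD]
5. CAS T0 → mem=3 r[T0]=2 [RETRY]
6. LOAD T0 → mem=3 r[T0]=3 [LOAD]
7. CAS T0 → mem=4 r[T0]=3 [OK]
8. CAS T2 → mem=4 r[T2]=3 [RETRY]

B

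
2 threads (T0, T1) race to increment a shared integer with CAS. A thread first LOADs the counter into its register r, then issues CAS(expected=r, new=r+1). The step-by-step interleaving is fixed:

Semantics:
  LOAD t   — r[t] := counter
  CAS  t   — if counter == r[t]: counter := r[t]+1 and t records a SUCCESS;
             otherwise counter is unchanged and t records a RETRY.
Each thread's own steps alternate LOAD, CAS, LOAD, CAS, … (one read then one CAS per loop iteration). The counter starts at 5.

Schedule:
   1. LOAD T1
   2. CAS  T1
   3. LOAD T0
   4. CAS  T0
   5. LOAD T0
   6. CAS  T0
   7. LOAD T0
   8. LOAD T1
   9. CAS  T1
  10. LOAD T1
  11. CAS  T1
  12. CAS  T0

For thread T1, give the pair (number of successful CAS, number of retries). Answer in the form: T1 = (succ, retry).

1. LOAD T1 → mem=5 r[T1]=5 [LOAD]
2. CAS T1 → mem=6 r[T1]=5 [OK]
3. LOAD T0 → mem=6 r[T0]=6 [LOAD]
4. CAS T0 → mem=7 r[T0]=6 [OK]
5. LOAD T0 → mem=7 r[T0]=7 [LOAD]
6. CAS T0 → mem=8 r[T0]=7 [OK]
7. LOAD T0 → mem=8 r[T0]=8 [LOAD]
8. LOAD T1 → mem=8 r[T1]=8 [LOAD]
9. CAS T1 → mem=9 r[T1]=8 [OK]
10. LOAD T1 → mem=9 r[T1]=9 [LOAD]
11. CAS T1 → mem=10 r[T1]=9 [OK]
12. CAS T0 → mem=10 r[T0]=8 [RETRY]

T1 = (3, 0)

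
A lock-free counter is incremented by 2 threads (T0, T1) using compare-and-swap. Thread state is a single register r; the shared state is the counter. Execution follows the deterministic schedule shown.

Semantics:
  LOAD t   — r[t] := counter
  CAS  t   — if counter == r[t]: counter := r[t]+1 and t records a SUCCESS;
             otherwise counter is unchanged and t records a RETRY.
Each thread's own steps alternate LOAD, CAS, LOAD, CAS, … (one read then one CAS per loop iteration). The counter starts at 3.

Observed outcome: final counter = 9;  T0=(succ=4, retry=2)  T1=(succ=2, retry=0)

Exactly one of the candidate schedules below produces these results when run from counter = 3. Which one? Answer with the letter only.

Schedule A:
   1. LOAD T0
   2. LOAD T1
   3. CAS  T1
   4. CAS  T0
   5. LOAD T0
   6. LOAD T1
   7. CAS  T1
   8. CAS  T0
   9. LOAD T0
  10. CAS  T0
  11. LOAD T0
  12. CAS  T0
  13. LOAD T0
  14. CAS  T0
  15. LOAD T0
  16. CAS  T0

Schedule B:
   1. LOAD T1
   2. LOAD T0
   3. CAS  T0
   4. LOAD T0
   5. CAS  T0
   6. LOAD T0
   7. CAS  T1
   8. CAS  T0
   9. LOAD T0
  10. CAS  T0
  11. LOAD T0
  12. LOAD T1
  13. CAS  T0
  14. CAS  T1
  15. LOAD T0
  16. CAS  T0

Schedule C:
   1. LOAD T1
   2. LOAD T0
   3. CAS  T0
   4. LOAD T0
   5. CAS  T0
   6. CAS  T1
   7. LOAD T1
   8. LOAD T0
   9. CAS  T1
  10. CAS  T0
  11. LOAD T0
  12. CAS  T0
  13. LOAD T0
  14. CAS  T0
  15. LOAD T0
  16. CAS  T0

A

Simulating candidate A:
#1 T0 reads 3
#2 T1 reads 3
#3 T1 CAS(3→4) writes; counter now 4
#4 T0 CAS(3→4) fails; counter now 4
#5 T0 reads 4
#6 T1 reads 4
#7 T1 CAS(4→5) writes; counter now 5
#8 T0 CAS(4→5) fails; counter now 5
#9 T0 reads 5
#10 T0 CAS(5→6) writes; counter now 6
#11 T0 reads 6
#12 T0 CAS(6→7) writes; counter now 7
#13 T0 reads 7
#14 T0 CAS(7→8) writes; counter now 8
#15 T0 reads 8
#16 T0 CAS(8→9) writes; counter now 9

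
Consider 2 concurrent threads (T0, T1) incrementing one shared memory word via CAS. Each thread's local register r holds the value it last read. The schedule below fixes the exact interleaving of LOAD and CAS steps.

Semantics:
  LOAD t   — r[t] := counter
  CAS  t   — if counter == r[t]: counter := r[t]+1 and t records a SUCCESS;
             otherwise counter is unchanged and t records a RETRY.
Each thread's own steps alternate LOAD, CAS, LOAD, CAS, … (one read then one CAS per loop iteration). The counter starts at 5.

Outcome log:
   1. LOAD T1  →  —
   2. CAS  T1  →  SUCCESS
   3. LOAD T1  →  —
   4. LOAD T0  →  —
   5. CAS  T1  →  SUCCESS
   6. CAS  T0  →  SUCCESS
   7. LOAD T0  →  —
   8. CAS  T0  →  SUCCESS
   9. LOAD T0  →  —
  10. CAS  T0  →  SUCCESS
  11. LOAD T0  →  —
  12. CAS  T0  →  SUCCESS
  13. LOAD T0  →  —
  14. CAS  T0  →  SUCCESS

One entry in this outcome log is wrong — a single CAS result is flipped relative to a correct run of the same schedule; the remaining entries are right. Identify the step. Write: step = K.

Reference trace:
#1 T1 reads 5
#2 T1 CAS(5→6) writes; counter now 6
#3 T1 reads 6
#4 T0 reads 6
#5 T1 CAS(6→7) writes; counter now 7
#6 T0 CAS(6→7) fails; counter now 7
#7 T0 reads 7
#8 T0 CAS(7→8) writes; counter now 8
#9 T0 reads 8
#10 T0 CAS(8→9) writes; counter now 9
#11 T0 reads 9
#12 T0 CAS(9→10) writes; counter now 10
#13 T0 reads 10
#14 T0 CAS(10→11) writes; counter now 11
Mismatch at 6.

step = 6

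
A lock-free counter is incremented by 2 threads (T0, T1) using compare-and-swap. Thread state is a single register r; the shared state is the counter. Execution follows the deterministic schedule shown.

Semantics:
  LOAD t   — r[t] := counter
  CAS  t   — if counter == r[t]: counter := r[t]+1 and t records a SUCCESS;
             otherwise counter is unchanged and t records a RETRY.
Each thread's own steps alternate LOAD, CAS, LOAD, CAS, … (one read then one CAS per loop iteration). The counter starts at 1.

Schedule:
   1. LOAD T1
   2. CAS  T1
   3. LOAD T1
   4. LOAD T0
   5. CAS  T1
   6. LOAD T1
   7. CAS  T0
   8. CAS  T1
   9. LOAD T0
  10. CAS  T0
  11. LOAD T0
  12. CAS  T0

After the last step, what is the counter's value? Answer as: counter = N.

[1] T1.load  rd  (counter 1, T1.r 1)
[2] T1.cas  hit  (counter 2, T1.r 1)
[3] T1.load  rd  (counter 2, T1.r 2)
[4] T0.load  rd  (counter 2, T0.r 2)
[5] T1.cas  hit  (counter 3, T1.r 2)
[6] T1.load  rd  (counter 3, T1.r 3)
[7] T0.cas  miss  (counter 3, T0.r 2)
[8] T1.cas  hit  (counter 4, T1.r 3)
[9] T0.load  rd  (counter 4, T0.r 4)
[10] T0.cas  hit  (counter 5, T0.r 4)
[11] T0.load  rd  (counter 5, T0.r 5)
[12] T0.cas  hit  (counter 6, T0.r 5)

counter = 6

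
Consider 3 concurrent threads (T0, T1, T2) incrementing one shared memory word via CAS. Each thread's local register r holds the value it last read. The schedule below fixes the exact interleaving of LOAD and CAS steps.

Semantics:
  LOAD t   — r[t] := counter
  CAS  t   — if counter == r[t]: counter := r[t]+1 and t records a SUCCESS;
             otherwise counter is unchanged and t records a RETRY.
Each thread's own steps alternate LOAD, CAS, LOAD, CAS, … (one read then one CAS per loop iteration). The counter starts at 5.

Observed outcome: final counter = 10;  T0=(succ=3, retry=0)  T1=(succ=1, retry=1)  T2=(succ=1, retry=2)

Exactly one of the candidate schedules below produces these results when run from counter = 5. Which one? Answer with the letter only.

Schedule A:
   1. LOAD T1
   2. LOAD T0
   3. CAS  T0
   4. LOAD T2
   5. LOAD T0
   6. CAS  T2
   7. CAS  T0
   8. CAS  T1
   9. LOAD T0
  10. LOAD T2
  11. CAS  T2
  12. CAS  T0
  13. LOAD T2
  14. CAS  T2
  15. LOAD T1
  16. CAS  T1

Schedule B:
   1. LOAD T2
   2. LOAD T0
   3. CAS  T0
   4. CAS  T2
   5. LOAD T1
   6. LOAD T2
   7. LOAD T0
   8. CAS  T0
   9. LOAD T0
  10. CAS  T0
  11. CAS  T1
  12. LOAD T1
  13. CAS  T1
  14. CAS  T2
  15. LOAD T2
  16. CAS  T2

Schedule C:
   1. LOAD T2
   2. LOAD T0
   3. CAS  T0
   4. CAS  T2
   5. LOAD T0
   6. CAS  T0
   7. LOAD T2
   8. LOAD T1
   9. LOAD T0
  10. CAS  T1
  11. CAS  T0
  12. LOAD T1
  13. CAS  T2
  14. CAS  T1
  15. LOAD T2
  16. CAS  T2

Tracing schedule B:
#1 T2 reads 5
#2 T0 reads 5
#3 T0 CAS(5→6) writes; counter now 6
#4 T2 CAS(5→6) fails; counter now 6
#5 T1 reads 6
#6 T2 reads 6
#7 T0 reads 6
#8 T0 CAS(6→7) writes; counter now 7
#9 T0 reads 7
#10 T0 CAS(7→8) writes; counter now 8
#11 T1 CAS(6→7) fails; counter now 8
#12 T1 reads 8
#13 T1 CAS(8→9) writes; counter now 9
#14 T2 CAS(6→7) fails; counter now 9
#15 T2 reads 9
#16 T2 CAS(9→10) writes; counter now 10

B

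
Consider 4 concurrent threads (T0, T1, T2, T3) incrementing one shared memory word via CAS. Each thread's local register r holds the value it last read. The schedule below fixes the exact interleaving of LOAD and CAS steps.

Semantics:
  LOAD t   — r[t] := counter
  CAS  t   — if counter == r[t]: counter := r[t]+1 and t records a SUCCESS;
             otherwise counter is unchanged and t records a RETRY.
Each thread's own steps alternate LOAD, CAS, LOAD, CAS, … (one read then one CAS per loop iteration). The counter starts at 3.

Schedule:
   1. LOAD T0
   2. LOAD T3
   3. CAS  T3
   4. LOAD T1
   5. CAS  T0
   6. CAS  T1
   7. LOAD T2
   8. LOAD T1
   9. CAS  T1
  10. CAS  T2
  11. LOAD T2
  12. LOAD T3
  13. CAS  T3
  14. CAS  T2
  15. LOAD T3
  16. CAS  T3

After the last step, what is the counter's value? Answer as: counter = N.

counter = 8

#1 T0 reads 3
#2 T3 reads 3
#3 T3 CAS(3→4) writes; counter now 4
#4 T1 reads 4
#5 T0 CAS(3→4) fails; counter now 4
#6 T1 CAS(4→5) writes; counter now 5
#7 T2 reads 5
#8 T1 reads 5
#9 T1 CAS(5→6) writes; counter now 6
#10 T2 CAS(5→6) fails; counter now 6
#11 T2 reads 6
#12 T3 reads 6
#13 T3 CAS(6→7) writes; counter now 7
#14 T2 CAS(6→7) fails; counter now 7
#15 T3 reads 7
#16 T3 CAS(7→8) writes; counter now 8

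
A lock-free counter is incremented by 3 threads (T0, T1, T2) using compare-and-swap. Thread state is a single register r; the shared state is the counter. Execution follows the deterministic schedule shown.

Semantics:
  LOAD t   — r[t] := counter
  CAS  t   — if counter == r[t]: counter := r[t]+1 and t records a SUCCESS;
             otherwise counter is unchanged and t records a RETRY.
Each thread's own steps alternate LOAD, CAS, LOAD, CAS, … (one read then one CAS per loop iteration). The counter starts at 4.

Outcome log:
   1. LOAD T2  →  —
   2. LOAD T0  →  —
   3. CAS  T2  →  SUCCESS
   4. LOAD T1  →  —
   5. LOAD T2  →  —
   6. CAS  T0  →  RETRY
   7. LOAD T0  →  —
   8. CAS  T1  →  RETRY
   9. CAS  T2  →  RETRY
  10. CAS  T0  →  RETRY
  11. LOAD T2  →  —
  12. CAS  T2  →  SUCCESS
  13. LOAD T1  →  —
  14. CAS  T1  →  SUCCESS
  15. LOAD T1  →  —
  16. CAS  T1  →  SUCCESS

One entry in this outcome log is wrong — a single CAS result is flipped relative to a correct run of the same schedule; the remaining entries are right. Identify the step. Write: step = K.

step = 8

Correct run:
#1 T2 reads 4
#2 T0 reads 4
#3 T2 CAS(4→5) writes; counter now 5
#4 T1 reads 5
#5 T2 reads 5
#6 T0 CAS(4→5) fails; counter now 5
#7 T0 reads 5
#8 T1 CAS(5→6) writes; counter now 6
#9 T2 CAS(5→6) fails; counter now 6
#10 T0 CAS(5→6) fails; counter now 6
#11 T2 reads 6
#12 T2 CAS(6→7) writes; counter now 7
#13 T1 reads 7
#14 T1 CAS(7→8) writes; counter now 8
#15 T1 reads 8
#16 T1 CAS(8→9) writes; counter now 9
Log disagrees first at step 8.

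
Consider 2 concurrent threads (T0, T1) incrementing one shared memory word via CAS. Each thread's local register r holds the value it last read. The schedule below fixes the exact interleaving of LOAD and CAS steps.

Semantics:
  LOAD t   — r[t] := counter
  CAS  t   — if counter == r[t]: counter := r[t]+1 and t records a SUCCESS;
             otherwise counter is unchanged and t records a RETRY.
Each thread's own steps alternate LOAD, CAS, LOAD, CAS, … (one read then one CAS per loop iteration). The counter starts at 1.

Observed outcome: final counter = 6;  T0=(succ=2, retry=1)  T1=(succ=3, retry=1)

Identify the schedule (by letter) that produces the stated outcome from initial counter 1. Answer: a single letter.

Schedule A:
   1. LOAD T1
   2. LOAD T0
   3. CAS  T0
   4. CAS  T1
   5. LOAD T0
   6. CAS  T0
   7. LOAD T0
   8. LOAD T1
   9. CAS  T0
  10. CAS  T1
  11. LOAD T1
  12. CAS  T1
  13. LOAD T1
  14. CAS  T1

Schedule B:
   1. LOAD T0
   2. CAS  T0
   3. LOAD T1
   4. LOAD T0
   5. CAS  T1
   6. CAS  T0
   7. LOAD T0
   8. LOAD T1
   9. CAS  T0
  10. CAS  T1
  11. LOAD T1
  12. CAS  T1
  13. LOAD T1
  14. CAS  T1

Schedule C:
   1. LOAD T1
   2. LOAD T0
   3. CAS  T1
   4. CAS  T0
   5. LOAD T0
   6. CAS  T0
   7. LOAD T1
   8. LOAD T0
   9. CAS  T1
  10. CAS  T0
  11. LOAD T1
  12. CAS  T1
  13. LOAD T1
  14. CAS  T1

B

Simulating candidate B:
T0 LOAD — after: cnt=1, r=1 — load
T0 CAS — after: cnt=2, r=1 — ok
T1 LOAD — after: cnt=2, r=2 — load
T0 LOAD — after: cnt=2, r=2 — load
T1 CAS — after: cnt=3, r=2 — ok
T0 CAS — after: cnt=3, r=2 — retry
T0 LOAD — after: cnt=3, r=3 — load
T1 LOAD — after: cnt=3, r=3 — load
T0 CAS — after: cnt=4, r=3 — ok
T1 CAS — after: cnt=4, r=3 — retry
T1 LOAD — after: cnt=4, r=4 — load
T1 CAS — after: cnt=5, r=4 — ok
T1 LOAD — after: cnt=5, r=5 — load
T1 CAS — after: cnt=6, r=5 — ok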